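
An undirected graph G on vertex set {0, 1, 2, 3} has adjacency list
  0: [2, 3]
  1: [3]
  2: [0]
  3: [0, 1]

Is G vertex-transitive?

No

Automorphisms preserve degree, but G has vertices of degree 1 and vertices of degree 2; no automorphism maps one to the other, so G is not vertex-transitive.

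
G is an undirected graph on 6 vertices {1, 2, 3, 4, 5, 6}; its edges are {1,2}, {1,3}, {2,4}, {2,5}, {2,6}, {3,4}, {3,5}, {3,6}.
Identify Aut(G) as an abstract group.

The vertices split by degree into {2, 3} (degree 4) and {1, 4, 5, 6} (degree 2); every edge runs between the two parts, so G is the complete bipartite graph K_{2,4}. The parts have unequal sizes, so no automorphism swaps them; each part is permuted independently, giving S_2 × S_4 of order 2!·4! = 48.

S_2 × S_4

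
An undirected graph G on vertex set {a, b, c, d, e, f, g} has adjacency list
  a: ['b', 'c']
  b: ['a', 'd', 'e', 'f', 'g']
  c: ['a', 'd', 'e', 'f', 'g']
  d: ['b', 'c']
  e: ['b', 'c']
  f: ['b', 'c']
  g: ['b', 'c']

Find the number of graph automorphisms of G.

240

The vertices split by degree into {b, c} (degree 5) and {a, d, e, f, g} (degree 2); every edge runs between the two parts, so G is the complete bipartite graph K_{2,5}. Automorphisms preserve the bipartition setwise (since the parts differ in size) and act as S_2 × S_5 within it; |Aut| = 240.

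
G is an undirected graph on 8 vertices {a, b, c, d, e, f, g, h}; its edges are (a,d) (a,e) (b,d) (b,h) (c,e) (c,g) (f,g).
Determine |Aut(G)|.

2

The degree sequence is [2, 2, 2, 2, 2, 1, 2, 1]; the two degree-1 vertices f and h are the ends of a path, so G = P_8. The only nontrivial automorphism of a path is the end-to-end reflection, so Aut(G) ≅ Z_2.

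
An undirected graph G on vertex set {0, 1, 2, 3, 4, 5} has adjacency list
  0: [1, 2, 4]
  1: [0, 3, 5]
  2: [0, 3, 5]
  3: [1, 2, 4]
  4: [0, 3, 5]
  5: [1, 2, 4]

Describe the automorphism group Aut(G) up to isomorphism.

G is 3-regular and bipartite with parts {0, 3, 5} and {1, 2, 4} (each part is independent and every cross-pair is an edge), so G = K_{3,3}. Aut(K_{3,3}) is the wreath product S_3 ≀ Z_2: permute within each part, then optionally swap the parts; |Aut| = 2·(3!)² = 72.

S_3 ≀ Z_2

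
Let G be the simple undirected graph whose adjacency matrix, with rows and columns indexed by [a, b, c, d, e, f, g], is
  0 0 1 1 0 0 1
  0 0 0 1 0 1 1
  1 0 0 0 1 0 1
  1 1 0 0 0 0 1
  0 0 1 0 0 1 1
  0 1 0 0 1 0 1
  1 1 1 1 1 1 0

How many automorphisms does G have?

Vertex g is the unique vertex of degree 6; the remaining 6 vertices each have degree 3 and induce a cycle, so G is the wheel on 7 vertices with hub g. Every automorphism fixes the hub and acts on the rim 6-cycle, so Aut(G) ≅ Aut(C_6) = D_6 of order 12.

12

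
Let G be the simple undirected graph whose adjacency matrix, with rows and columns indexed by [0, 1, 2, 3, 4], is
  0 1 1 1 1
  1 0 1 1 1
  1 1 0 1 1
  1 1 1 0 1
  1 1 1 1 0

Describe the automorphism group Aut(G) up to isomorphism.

Every vertex has degree 4, so G is the complete graph K_5. Every bijection on the vertex set is an automorphism of K_5; hence Aut(K_5) ≅ S_5, order 120.

S_5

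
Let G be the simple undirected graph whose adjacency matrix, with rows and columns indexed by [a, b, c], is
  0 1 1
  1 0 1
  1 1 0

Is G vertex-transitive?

Every vertex has degree 2, so G is the complete graph K_3. Any permutation of the 3 vertices preserves K_3, so Aut(K_3) = S_3 of order 3! = 6. Under this action every vertex can be carried to every other, so G is vertex-transitive.

Yes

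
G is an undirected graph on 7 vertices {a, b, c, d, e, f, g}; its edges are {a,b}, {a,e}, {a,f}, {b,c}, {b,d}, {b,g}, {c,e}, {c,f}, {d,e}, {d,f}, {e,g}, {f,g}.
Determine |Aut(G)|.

The vertices split by degree into {b, e, f} (degree 4) and {a, c, d, g} (degree 3); every edge runs between the two parts, so G is the complete bipartite graph K_{3,4}. The parts have unequal sizes, so no automorphism swaps them; each part is permuted independently, giving S_4 × S_3 of order 4!·3! = 144.

144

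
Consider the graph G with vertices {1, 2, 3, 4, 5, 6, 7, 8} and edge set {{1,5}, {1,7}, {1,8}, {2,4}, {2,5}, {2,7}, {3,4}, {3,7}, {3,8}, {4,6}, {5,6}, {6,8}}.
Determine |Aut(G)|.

48

G is 3-regular and bipartite on 2^3 = 8 vertices with girth 4; it is the hypercube graph Q_3. The symmetry group of the 3-cube is the hyperoctahedral group B_3 = Z_2 ≀ S_3, of order 2^3·3! = 48.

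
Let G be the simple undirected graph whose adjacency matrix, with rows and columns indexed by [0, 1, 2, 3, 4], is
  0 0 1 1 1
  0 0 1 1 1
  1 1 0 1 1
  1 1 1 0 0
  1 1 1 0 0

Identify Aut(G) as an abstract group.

Vertex 2 is the unique vertex of degree 4; the remaining 4 vertices each have degree 3 and induce a cycle, so G is the wheel on 5 vertices with hub 2. With the hub fixed, the remaining symmetry is that of the rim cycle C_4, giving the dihedral group D_4.

D_4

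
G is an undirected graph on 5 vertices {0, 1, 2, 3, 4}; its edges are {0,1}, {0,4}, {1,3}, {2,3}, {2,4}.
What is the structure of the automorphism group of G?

G is 2-regular and connected on 5 vertices, i.e. the cycle C_5. C_5 has 5 rotations and 5 reflections, so Aut(C_5) ≅ D_5 of order 10.

the dihedral group of order 10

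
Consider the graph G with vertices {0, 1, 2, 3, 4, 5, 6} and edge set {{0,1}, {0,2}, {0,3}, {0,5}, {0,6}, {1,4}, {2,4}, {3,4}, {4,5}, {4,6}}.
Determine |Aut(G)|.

240

The vertices split by degree into {0, 4} (degree 5) and {1, 2, 3, 5, 6} (degree 2); every edge runs between the two parts, so G is the complete bipartite graph K_{2,5}. Automorphisms preserve the bipartition setwise (since the parts differ in size) and act as S_5 × S_2 within it; |Aut| = 240.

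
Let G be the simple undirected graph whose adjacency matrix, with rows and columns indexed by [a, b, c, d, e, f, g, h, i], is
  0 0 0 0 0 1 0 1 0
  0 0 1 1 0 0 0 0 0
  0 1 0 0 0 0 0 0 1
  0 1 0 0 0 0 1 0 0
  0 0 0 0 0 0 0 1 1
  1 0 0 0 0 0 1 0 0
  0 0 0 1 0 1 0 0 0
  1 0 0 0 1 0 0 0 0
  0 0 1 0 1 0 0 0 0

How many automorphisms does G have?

Every vertex has degree 2 and the graph is connected, so G is the 9-cycle C_9. C_9 has 9 rotations and 9 reflections, so Aut(C_9) ≅ D_9 of order 18.

18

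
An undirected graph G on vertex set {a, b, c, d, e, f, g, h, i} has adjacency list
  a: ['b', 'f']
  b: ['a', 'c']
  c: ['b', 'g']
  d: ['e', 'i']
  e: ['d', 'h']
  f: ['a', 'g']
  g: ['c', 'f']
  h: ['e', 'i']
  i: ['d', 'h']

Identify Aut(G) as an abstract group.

D_5 × D_4

G has two connected components, {a, b, c, f, g} and {d, e, h, i}; each is 2-regular, so G = C_5 ⊔ C_4. No automorphism exchanges components of different sizes, hence Aut(G) is the direct product D_5 × D_4, order 80.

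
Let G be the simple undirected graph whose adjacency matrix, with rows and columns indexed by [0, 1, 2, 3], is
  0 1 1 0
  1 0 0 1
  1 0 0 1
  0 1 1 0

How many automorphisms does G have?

8

G is 2-regular and connected on 4 vertices, i.e. the cycle C_4. The automorphisms of the 4-cycle are exactly the symmetries of a regular 4-gon: the dihedral group D_4, |D_4| = 8.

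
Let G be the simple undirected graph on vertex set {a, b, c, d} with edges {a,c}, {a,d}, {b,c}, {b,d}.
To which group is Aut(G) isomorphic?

Every vertex has degree 2 and the graph is connected, so G is the 4-cycle C_4. C_4 has 4 rotations and 4 reflections, so Aut(C_4) ≅ D_4 of order 8.

D_4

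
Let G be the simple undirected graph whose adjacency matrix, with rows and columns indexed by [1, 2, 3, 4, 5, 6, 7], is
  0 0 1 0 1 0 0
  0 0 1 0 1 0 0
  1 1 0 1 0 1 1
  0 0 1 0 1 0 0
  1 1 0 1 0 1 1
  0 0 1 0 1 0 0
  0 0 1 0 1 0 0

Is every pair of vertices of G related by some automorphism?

No

Automorphisms preserve degree, but G has vertices of degree 2 and vertices of degree 5; no automorphism maps one to the other, so G is not vertex-transitive.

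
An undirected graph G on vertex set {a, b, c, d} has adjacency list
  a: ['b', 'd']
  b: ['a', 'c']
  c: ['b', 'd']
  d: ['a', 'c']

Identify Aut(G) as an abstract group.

Every vertex has degree 2 and the graph is connected, so G is the 4-cycle C_4. C_4 has 4 rotations and 4 reflections, so Aut(C_4) ≅ D_4 of order 8.

the dihedral group of order 8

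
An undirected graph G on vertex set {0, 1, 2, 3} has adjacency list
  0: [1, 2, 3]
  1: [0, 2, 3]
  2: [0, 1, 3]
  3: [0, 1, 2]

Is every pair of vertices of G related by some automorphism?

All 4 vertices are pairwise adjacent: G = K_4. Every bijection on the vertex set is an automorphism of K_4; hence Aut(K_4) ≅ S_4, order 24. Under this action every vertex can be carried to every other, so G is vertex-transitive.

Yes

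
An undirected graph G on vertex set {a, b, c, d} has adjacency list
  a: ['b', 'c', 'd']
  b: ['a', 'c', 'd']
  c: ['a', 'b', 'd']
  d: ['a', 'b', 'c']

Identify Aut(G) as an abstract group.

Every vertex has degree 3, so G is the complete graph K_4. Any permutation of the 4 vertices preserves K_4, so Aut(K_4) = S_4 of order 4! = 24.

the symmetric group on 4 letters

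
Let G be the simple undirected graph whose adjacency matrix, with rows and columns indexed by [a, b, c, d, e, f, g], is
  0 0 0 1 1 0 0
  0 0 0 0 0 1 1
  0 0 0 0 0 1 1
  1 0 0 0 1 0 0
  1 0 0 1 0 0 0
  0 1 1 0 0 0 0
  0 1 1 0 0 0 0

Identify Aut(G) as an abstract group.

G has two connected components, {b, c, f, g} and {a, d, e}; each is 2-regular, so G = C_4 ⊔ C_3. The components are non-isomorphic (different sizes), so Aut(G) = Aut(C_3) × Aut(C_4) = D_3 × D_4 of order 6·8 = 48.

D_3 × D_4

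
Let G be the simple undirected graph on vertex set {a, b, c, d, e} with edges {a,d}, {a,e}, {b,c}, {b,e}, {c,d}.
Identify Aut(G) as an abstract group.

Every vertex has degree 2 and the graph is connected, so G is the 5-cycle C_5. C_5 has 5 rotations and 5 reflections, so Aut(C_5) ≅ D_5 of order 10.

D_5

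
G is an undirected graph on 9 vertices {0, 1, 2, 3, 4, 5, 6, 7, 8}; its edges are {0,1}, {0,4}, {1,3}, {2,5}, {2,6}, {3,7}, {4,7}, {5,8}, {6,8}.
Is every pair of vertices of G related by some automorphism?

No

G has two connected components, {0, 1, 3, 4, 7} and {2, 5, 6, 8}; each is 2-regular, so G = C_5 ⊔ C_4. The orbit of 0 under Aut(G) is {0, 1, 3, 4, 7}, which does not contain 2, so G is not vertex-transitive.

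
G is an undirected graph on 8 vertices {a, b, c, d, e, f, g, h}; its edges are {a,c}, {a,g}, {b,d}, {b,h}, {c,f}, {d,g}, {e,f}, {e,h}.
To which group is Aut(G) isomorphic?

the dihedral group of order 16

Every vertex has degree 2 and the graph is connected, so G is the 8-cycle C_8. C_8 has 8 rotations and 8 reflections, so Aut(C_8) ≅ D_8 of order 16.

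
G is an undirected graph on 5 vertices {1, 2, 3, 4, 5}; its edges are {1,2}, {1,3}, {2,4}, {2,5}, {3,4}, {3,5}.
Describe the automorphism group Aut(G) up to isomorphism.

S_2 × S_3

The vertices split by degree into {2, 3} (degree 3) and {1, 4, 5} (degree 2); every edge runs between the two parts, so G is the complete bipartite graph K_{2,3}. Automorphisms preserve the bipartition setwise (since the parts differ in size) and act as S_2 × S_3 within it; |Aut| = 12.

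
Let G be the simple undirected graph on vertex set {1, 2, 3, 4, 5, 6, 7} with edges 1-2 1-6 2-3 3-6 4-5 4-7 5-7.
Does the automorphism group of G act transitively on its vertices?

No

G has two connected components, {1, 2, 3, 6} and {4, 5, 7}; each is 2-regular, so G = C_4 ⊔ C_3. The orbit of 1 under Aut(G) is {1, 2, 3, 6}, which does not contain 4, so G is not vertex-transitive.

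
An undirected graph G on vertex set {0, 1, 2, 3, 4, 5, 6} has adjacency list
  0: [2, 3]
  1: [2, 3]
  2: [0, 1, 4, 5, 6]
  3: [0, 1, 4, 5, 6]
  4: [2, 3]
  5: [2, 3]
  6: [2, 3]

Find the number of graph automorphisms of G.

240

The vertices split by degree into {2, 3} (degree 5) and {0, 1, 4, 5, 6} (degree 2); every edge runs between the two parts, so G is the complete bipartite graph K_{2,5}. Automorphisms preserve the bipartition setwise (since the parts differ in size) and act as S_2 × S_5 within it; |Aut| = 240.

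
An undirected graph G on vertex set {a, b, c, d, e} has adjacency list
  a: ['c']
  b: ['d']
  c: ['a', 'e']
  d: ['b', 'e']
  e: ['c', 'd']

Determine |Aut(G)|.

The degree sequence is [1, 1, 2, 2, 2]; the two degree-1 vertices a and b are the ends of a path, so G = P_5. A path has exactly one nontrivial symmetry — reversal — giving Aut(G) of order 2.

2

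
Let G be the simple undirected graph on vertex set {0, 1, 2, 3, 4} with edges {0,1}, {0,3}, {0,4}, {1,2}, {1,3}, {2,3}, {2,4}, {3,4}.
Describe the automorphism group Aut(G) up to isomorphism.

Vertex 3 is the unique vertex of degree 4; the remaining 4 vertices each have degree 3 and induce a cycle, so G is the wheel on 5 vertices with hub 3. With the hub fixed, the remaining symmetry is that of the rim cycle C_4, giving the dihedral group D_4.

D_4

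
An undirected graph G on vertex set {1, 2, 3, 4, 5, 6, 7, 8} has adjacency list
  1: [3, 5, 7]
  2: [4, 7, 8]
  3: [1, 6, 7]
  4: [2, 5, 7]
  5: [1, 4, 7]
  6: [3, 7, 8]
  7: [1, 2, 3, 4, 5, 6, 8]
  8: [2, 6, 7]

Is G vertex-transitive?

Vertex 7 is the only vertex of degree 7, so every automorphism fixes it; G is not vertex-transitive.

No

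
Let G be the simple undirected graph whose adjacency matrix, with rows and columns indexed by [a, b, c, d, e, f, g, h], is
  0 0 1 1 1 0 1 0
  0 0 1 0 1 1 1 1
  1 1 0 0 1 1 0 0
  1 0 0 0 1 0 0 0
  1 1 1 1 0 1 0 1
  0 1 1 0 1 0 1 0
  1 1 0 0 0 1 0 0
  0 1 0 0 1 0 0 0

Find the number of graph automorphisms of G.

1

Degrees alone do not determine every vertex (e.g. a and c both have degree 4), but their neighbour-degree multisets differ: N(a) has degrees [2, 3, 4, 6] while N(c) has degrees [4, 4, 5, 6]. Repeating this refinement separates all vertices, so the only automorphism is the identity.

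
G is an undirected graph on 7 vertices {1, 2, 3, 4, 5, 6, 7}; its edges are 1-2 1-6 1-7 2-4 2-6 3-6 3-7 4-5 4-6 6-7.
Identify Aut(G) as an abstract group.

the trivial group

The degree sequence is [3, 3, 2, 3, 1, 5, 3]. Checking the degree-preserving permutations of the vertex set shows that none except the identity preserves every edge, so Aut(G) is trivial.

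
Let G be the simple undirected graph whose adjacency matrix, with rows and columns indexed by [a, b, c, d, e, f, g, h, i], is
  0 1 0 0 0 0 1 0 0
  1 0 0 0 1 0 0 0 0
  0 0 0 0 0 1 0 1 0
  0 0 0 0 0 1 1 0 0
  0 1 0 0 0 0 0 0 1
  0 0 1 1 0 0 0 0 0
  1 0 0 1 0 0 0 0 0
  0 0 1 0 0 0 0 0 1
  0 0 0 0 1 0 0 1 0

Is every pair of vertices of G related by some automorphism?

Every vertex has degree 2 and the graph is connected, so G is the 9-cycle C_9. C_9 has 9 rotations and 9 reflections, so Aut(C_9) ≅ D_9 of order 18. Under this action every vertex can be carried to every other, so G is vertex-transitive.

Yes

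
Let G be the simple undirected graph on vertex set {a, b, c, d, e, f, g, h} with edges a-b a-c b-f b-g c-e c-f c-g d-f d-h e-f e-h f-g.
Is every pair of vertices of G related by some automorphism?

No

Vertex c is the only vertex of degree 4, so every automorphism fixes it; G is not vertex-transitive.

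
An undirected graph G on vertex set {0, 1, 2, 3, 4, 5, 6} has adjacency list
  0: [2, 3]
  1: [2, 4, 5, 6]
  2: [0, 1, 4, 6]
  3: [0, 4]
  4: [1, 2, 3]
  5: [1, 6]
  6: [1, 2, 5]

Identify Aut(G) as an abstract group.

1

The degree sequence is [2, 4, 4, 2, 3, 2, 3]. Checking the degree-preserving permutations of the vertex set shows that none except the identity preserves every edge, so Aut(G) is trivial.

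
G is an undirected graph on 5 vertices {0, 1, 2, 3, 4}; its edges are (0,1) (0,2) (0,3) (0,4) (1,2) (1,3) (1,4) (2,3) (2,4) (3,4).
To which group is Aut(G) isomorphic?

the symmetric group on 5 letters

All 5 vertices are pairwise adjacent: G = K_5. Every bijection on the vertex set is an automorphism of K_5; hence Aut(K_5) ≅ S_5, order 120.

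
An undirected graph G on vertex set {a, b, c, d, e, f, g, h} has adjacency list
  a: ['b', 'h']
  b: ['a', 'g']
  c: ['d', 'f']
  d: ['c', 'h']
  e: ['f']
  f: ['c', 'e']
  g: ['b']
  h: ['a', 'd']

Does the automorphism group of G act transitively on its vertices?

Automorphisms preserve degree, but G has vertices of degree 1 and vertices of degree 2; no automorphism maps one to the other, so G is not vertex-transitive.

No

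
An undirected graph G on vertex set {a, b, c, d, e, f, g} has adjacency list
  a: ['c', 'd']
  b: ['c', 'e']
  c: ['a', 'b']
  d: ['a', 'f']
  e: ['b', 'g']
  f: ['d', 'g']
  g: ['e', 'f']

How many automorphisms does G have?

14

G is 2-regular and connected on 7 vertices, i.e. the cycle C_7. The automorphisms of the 7-cycle are exactly the symmetries of a regular 7-gon: the dihedral group D_7, |D_7| = 14.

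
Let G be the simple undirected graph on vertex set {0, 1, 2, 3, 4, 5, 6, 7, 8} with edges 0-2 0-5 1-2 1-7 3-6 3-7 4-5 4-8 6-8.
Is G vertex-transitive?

Every vertex has degree 2 and the graph is connected, so G is the 9-cycle C_9. C_9 has 9 rotations and 9 reflections, so Aut(C_9) ≅ D_9 of order 18. Under this action every vertex can be carried to every other, so G is vertex-transitive.

Yes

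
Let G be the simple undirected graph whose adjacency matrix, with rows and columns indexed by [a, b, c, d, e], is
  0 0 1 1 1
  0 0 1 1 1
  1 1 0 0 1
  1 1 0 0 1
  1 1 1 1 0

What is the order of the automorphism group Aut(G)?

8

Vertex e is the unique vertex of degree 4; the remaining 4 vertices each have degree 3 and induce a cycle, so G is the wheel on 5 vertices with hub e. Every automorphism fixes the hub and acts on the rim 4-cycle, so Aut(G) ≅ Aut(C_4) = D_4 of order 8.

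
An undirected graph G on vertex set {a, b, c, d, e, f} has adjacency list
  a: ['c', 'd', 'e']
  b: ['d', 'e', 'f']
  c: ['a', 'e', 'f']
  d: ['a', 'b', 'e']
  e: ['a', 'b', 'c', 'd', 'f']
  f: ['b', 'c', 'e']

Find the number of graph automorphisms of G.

10

Vertex e is the unique vertex of degree 5; the remaining 5 vertices each have degree 3 and induce a cycle, so G is the wheel on 6 vertices with hub e. With the hub fixed, the remaining symmetry is that of the rim cycle C_5, giving the dihedral group D_5.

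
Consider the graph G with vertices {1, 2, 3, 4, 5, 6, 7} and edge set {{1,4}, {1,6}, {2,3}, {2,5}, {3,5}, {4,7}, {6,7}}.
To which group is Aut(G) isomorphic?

D_3 × D_4

G has two connected components, {1, 4, 6, 7} and {2, 3, 5}; each is 2-regular, so G = C_4 ⊔ C_3. No automorphism exchanges components of different sizes, hence Aut(G) is the direct product D_3 × D_4, order 48.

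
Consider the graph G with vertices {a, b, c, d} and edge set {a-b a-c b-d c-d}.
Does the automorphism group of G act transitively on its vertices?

Yes

G is 2-regular and bipartite with parts {a, d} and {b, c} (each part is independent and every cross-pair is an edge), so G = K_{2,2}. Aut(K_{2,2}) is the wreath product S_2 ≀ Z_2: permute within each part, then optionally swap the parts; |Aut| = 2·(2!)² = 8. This group acts transitively on the 4 vertices.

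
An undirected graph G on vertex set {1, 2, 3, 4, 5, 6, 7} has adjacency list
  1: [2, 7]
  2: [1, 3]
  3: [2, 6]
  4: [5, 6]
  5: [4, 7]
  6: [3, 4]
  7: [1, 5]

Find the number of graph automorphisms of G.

Every vertex has degree 2 and the graph is connected, so G is the 7-cycle C_7. C_7 has 7 rotations and 7 reflections, so Aut(C_7) ≅ D_7 of order 14.

14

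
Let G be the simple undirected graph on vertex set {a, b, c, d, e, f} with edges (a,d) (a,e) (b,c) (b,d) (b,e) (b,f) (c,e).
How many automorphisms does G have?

Degrees alone do not determine every vertex (e.g. a and c both have degree 2), but their neighbour-degree multisets differ: N(a) has degrees [2, 3] while N(c) has degrees [3, 4]. Repeating this refinement separates all vertices, so the only automorphism is the identity.

1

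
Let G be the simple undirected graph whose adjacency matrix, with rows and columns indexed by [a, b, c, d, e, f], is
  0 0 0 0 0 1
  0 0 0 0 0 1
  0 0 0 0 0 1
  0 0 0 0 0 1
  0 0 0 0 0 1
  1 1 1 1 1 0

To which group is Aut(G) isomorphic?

Vertex f has degree 5 and every other vertex has degree 1, so G is the star K_{1,5} with centre f. The 5 leaves are pairwise interchangeable while the centre is fixed, giving Aut(G) = S_5.

the symmetric group on 5 letters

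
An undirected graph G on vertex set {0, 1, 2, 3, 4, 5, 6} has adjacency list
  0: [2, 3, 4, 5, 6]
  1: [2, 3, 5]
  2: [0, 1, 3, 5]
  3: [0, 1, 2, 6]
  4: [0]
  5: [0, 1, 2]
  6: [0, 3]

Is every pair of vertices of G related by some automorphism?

No

Vertex 0 is the only vertex of degree 5, so every automorphism fixes it; G is not vertex-transitive.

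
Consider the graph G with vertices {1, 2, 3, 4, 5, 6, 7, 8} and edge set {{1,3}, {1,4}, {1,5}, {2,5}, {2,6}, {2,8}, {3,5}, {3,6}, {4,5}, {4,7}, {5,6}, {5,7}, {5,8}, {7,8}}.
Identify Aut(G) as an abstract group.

Vertex 5 is the unique vertex of degree 7; the remaining 7 vertices each have degree 3 and induce a cycle, so G is the wheel on 8 vertices with hub 5. Every automorphism fixes the hub and acts on the rim 7-cycle, so Aut(G) ≅ Aut(C_7) = D_7 of order 14.

the dihedral group of order 14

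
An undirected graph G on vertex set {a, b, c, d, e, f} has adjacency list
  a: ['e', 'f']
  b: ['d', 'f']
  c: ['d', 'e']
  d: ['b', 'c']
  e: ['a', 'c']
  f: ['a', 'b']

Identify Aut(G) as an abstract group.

G is 2-regular and connected on 6 vertices, i.e. the cycle C_6. C_6 has 6 rotations and 6 reflections, so Aut(C_6) ≅ D_6 of order 12.

the dihedral group of order 12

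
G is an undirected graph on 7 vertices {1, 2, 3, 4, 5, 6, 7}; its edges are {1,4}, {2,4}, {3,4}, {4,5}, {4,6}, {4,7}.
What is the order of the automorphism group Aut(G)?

Vertex 4 has degree 6 and every other vertex has degree 1, so G is the star K_{1,6} with centre 4. Any automorphism fixes the centre and permutes the 6 leaves freely, so Aut(G) ≅ S_6 of order 6! = 720.

720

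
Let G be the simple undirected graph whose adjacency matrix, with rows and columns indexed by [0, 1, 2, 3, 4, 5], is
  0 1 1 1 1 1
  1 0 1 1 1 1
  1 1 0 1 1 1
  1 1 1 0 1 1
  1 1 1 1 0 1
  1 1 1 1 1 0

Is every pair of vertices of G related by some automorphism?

Every vertex has degree 5, so G is the complete graph K_6. Every bijection on the vertex set is an automorphism of K_6; hence Aut(K_6) ≅ S_6, order 720. This group acts transitively on the 6 vertices.

Yes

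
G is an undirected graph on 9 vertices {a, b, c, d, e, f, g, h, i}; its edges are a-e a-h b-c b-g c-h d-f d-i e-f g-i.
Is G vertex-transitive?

Every vertex has degree 2 and the graph is connected, so G is the 9-cycle C_9. C_9 has 9 rotations and 9 reflections, so Aut(C_9) ≅ D_9 of order 18. This group acts transitively on the 9 vertices.

Yes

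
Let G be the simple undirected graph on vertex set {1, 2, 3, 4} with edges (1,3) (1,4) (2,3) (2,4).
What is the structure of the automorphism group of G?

the dihedral group of order 8

Every vertex has degree 2 and the graph is connected, so G is the 4-cycle C_4. C_4 has 4 rotations and 4 reflections, so Aut(C_4) ≅ D_4 of order 8.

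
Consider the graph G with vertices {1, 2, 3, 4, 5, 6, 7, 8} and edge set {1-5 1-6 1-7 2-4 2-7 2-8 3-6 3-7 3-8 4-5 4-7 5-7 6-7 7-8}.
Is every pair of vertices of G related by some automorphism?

No

Vertex 7 is the only vertex of degree 7, so every automorphism fixes it; G is not vertex-transitive.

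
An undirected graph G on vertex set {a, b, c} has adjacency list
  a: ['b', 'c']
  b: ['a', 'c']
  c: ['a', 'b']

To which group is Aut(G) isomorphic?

Every vertex has degree 2, so G is the complete graph K_3. Every bijection on the vertex set is an automorphism of K_3; hence Aut(K_3) ≅ S_3, order 6.

the symmetric group on 3 letters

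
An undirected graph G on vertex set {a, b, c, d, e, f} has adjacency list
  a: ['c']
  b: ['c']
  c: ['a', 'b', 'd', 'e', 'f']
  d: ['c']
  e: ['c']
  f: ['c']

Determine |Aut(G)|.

Vertex c has degree 5 and every other vertex has degree 1, so G is the star K_{1,5} with centre c. Any automorphism fixes the centre and permutes the 5 leaves freely, so Aut(G) ≅ S_5 of order 5! = 120.

120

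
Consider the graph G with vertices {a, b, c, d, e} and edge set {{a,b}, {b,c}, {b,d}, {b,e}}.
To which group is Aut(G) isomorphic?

Vertex b has degree 4 and every other vertex has degree 1, so G is the star K_{1,4} with centre b. The 4 leaves are pairwise interchangeable while the centre is fixed, giving Aut(G) = S_4.

the symmetric group on 4 letters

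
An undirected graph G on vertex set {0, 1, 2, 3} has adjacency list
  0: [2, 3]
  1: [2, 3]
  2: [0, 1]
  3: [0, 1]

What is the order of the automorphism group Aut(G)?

8

Every vertex has degree 2 and the graph is connected, so G is the 4-cycle C_4. The automorphisms of the 4-cycle are exactly the symmetries of a regular 4-gon: the dihedral group D_4, |D_4| = 8.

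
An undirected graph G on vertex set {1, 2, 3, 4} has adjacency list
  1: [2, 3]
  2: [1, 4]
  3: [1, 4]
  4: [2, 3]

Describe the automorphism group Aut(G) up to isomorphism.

G is 2-regular and bipartite with parts {1, 4} and {2, 3} (each part is independent and every cross-pair is an edge), so G = K_{2,2}. Each part can be permuted independently (S_2 × S_2) and the two equal-size parts can also be swapped, giving (S_2 × S_2) ⋊ Z_2 of order 2·(2!)² = 8.

S_2 ≀ Z_2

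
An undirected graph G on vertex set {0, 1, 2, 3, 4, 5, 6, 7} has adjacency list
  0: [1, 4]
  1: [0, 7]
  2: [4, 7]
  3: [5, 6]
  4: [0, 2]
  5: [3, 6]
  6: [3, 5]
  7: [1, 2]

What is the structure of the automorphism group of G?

G has two connected components, {0, 1, 2, 4, 7} and {3, 5, 6}; each is 2-regular, so G = C_5 ⊔ C_3. The components are non-isomorphic (different sizes), so Aut(G) = Aut(C_5) × Aut(C_3) = D_5 × D_3 of order 10·6 = 60.

D_5 × D_3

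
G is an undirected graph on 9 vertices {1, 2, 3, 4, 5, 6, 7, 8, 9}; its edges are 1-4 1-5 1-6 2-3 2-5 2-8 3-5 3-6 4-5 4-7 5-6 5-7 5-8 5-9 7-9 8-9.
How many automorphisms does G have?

Vertex 5 is the unique vertex of degree 8; the remaining 8 vertices each have degree 3 and induce a cycle, so G is the wheel on 9 vertices with hub 5. Every automorphism fixes the hub and acts on the rim 8-cycle, so Aut(G) ≅ Aut(C_8) = D_8 of order 16.

16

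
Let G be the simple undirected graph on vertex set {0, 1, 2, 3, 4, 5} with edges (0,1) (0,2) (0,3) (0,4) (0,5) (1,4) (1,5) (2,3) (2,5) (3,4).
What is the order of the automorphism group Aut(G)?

Vertex 0 is the unique vertex of degree 5; the remaining 5 vertices each have degree 3 and induce a cycle, so G is the wheel on 6 vertices with hub 0. With the hub fixed, the remaining symmetry is that of the rim cycle C_5, giving the dihedral group D_5.

10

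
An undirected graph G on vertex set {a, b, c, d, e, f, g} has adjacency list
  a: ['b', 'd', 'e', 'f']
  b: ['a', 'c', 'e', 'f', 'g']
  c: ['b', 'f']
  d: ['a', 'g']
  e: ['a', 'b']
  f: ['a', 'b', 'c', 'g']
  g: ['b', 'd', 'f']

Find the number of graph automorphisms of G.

The degree sequence is [4, 5, 2, 2, 2, 4, 3]. Checking the degree-preserving permutations of the vertex set shows that none except the identity preserves every edge, so Aut(G) is trivial.

1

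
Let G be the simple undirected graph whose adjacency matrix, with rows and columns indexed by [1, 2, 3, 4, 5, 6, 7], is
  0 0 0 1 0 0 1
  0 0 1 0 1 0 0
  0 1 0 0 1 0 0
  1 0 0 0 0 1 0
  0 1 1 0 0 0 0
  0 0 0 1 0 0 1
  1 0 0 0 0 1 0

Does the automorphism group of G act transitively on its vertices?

No

G has two connected components, {1, 4, 6, 7} and {2, 3, 5}; each is 2-regular, so G = C_4 ⊔ C_3. The orbit of 1 under Aut(G) is {1, 4, 6, 7}, which does not contain 2, so G is not vertex-transitive.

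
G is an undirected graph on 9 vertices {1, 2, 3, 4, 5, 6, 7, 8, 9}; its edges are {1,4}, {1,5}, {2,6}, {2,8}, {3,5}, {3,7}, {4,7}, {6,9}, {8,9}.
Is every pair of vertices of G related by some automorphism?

No

G has two connected components, {1, 3, 4, 5, 7} and {2, 6, 8, 9}; each is 2-regular, so G = C_5 ⊔ C_4. The orbit of 1 under Aut(G) is {1, 3, 4, 5, 7}, which does not contain 2, so G is not vertex-transitive.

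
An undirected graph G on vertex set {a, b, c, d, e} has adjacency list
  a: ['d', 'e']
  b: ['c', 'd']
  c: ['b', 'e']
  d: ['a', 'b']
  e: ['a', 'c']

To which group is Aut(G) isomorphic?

the dihedral group of order 10

Every vertex has degree 2 and the graph is connected, so G is the 5-cycle C_5. C_5 has 5 rotations and 5 reflections, so Aut(C_5) ≅ D_5 of order 10.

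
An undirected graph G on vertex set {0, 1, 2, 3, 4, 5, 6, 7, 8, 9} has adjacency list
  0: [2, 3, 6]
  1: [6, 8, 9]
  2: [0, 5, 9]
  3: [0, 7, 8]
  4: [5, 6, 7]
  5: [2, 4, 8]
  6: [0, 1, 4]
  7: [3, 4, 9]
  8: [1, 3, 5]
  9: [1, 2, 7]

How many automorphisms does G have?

120

G is 3-regular on 10 vertices with no triangles and no 4-cycles (girth 5): this is the Petersen graph. It is a classical fact that the Petersen graph has automorphism group S_5 (order 120), arising from its description as the Kneser graph K(5,2).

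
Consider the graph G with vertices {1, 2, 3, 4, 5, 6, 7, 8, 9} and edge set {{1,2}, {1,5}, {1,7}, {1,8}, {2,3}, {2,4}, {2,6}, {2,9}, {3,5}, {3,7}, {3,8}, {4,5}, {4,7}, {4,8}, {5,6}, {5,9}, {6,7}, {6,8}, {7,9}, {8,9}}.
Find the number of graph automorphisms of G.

2880

The vertices split by degree into {2, 5, 7, 8} (degree 5) and {1, 3, 4, 6, 9} (degree 4); every edge runs between the two parts, so G is the complete bipartite graph K_{4,5}. Automorphisms preserve the bipartition setwise (since the parts differ in size) and act as S_4 × S_5 within it; |Aut| = 2880.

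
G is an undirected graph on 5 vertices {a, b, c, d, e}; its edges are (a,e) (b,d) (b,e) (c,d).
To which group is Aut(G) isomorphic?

Z_2

The degree sequence is [1, 2, 1, 2, 2]; the two degree-1 vertices a and c are the ends of a path, so G = P_5. A path has exactly one nontrivial symmetry — reversal — giving Aut(G) of order 2.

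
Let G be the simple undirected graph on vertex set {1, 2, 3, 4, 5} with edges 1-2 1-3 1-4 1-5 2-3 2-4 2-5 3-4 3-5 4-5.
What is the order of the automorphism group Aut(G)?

120

Every vertex has degree 4, so G is the complete graph K_5. Any permutation of the 5 vertices preserves K_5, so Aut(K_5) = S_5 of order 5! = 120.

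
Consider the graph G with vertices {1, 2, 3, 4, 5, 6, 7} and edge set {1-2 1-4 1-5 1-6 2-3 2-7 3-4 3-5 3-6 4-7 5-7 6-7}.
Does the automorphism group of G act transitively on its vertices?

Automorphisms preserve degree, but G has vertices of degree 3 and vertices of degree 4; no automorphism maps one to the other, so G is not vertex-transitive.

No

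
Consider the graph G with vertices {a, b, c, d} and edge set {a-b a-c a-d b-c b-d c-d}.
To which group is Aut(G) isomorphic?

the symmetric group on 4 letters

Every vertex has degree 3, so G is the complete graph K_4. Every bijection on the vertex set is an automorphism of K_4; hence Aut(K_4) ≅ S_4, order 24.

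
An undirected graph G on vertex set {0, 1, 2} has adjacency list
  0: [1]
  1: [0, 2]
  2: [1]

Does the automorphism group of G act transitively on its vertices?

Vertex 1 is the only vertex of degree 2, so every automorphism fixes it; G is not vertex-transitive.

No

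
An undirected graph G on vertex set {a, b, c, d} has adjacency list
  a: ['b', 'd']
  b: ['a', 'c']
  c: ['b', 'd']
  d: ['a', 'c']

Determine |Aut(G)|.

8

G is 2-regular and bipartite on 2^2 = 4 vertices with girth 4; it is the hypercube graph Q_2. The symmetry group of the 2-cube is the hyperoctahedral group B_2 = Z_2 ≀ S_2, of order 2^2·2! = 8.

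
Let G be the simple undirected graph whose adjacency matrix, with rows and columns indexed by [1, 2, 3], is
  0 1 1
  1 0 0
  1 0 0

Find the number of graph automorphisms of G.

The degree sequence is [2, 1, 1]; the two degree-1 vertices 2 and 3 are the ends of a path, so G = P_3. A path has exactly one nontrivial symmetry — reversal — giving Aut(G) of order 2.

2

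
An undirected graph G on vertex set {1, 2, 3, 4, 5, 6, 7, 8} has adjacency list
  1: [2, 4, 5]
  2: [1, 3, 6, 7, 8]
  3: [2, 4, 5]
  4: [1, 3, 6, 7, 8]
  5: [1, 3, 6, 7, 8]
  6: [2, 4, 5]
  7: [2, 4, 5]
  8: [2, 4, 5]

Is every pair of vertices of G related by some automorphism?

Automorphisms preserve degree, but G has vertices of degree 3 and vertices of degree 5; no automorphism maps one to the other, so G is not vertex-transitive.

No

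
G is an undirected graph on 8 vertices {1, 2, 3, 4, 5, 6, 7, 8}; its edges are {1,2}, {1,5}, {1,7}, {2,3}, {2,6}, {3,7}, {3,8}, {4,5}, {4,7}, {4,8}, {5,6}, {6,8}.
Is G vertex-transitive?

G is 3-regular and bipartite on 2^3 = 8 vertices with girth 4; it is the hypercube graph Q_3. Aut(Q_3) consists of the signed permutations of the 3 coordinate axes: 3! permutations times 2^3 sign flips, so |Aut| = 2^3·3! = 48. Under this action every vertex can be carried to every other, so G is vertex-transitive.

Yes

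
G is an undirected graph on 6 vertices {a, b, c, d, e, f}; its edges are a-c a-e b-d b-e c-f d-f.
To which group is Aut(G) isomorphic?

G is 2-regular and connected on 6 vertices, i.e. the cycle C_6. C_6 has 6 rotations and 6 reflections, so Aut(C_6) ≅ D_6 of order 12.

D_6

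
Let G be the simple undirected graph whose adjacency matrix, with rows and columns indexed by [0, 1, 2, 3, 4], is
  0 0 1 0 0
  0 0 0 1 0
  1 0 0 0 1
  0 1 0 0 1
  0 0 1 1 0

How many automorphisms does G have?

2

The degree sequence is [1, 1, 2, 2, 2]; the two degree-1 vertices 0 and 1 are the ends of a path, so G = P_5. A path has exactly one nontrivial symmetry — reversal — giving Aut(G) of order 2.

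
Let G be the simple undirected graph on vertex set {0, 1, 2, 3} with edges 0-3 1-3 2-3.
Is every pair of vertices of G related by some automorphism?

Vertex 3 is the only vertex of degree 3, so every automorphism fixes it; G is not vertex-transitive.

No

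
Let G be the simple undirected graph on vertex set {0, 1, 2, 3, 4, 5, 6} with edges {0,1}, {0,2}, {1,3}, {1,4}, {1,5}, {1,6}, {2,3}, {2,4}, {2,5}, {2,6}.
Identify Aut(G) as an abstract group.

S_2 × S_5

The vertices split by degree into {1, 2} (degree 5) and {0, 3, 4, 5, 6} (degree 2); every edge runs between the two parts, so G is the complete bipartite graph K_{2,5}. The parts have unequal sizes, so no automorphism swaps them; each part is permuted independently, giving S_2 × S_5 of order 2!·5! = 240.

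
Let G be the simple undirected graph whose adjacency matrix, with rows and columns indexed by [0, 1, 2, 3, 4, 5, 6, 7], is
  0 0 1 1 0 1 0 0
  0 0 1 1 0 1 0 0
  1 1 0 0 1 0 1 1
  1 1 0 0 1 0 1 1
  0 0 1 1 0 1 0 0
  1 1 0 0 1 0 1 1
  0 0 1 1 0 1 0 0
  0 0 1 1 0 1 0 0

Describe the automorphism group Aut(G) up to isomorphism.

The vertices split by degree into {2, 3, 5} (degree 5) and {0, 1, 4, 6, 7} (degree 3); every edge runs between the two parts, so G is the complete bipartite graph K_{3,5}. The parts have unequal sizes, so no automorphism swaps them; each part is permuted independently, giving S_5 × S_3 of order 5!·3! = 720.

S_5 × S_3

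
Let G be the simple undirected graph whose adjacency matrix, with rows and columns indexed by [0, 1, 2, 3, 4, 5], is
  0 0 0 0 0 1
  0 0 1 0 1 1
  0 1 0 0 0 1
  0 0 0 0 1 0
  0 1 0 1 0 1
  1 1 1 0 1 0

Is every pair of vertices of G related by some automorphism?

No

Vertex 2 is the only vertex of degree 2, so every automorphism fixes it; G is not vertex-transitive.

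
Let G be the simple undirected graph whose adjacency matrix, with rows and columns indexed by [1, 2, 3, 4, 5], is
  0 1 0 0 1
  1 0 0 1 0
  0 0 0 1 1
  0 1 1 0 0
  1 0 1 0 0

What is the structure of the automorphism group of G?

D_5

Every vertex has degree 2 and the graph is connected, so G is the 5-cycle C_5. The automorphisms of the 5-cycle are exactly the symmetries of a regular 5-gon: the dihedral group D_5, |D_5| = 10.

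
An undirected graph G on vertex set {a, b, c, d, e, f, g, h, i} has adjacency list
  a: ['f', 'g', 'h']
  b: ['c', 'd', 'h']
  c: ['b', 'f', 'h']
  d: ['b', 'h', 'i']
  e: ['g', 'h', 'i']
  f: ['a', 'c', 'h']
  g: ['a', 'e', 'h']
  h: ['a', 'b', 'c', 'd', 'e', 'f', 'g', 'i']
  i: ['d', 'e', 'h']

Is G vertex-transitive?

No

Vertex h is the only vertex of degree 8, so every automorphism fixes it; G is not vertex-transitive.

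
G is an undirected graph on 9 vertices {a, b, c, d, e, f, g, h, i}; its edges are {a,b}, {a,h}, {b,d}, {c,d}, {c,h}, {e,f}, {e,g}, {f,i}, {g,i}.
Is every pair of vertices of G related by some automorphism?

No

G has two connected components, {a, b, c, d, h} and {e, f, g, i}; each is 2-regular, so G = C_5 ⊔ C_4. The orbit of a under Aut(G) is {a, b, c, d, h}, which does not contain e, so G is not vertex-transitive.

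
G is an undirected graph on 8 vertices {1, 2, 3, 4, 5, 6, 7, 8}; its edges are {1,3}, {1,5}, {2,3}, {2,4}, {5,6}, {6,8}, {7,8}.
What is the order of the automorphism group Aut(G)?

The degree sequence is [2, 2, 2, 1, 2, 2, 1, 2]; the two degree-1 vertices 4 and 7 are the ends of a path, so G = P_8. The only nontrivial automorphism of a path is the end-to-end reflection, so Aut(G) ≅ Z_2.

2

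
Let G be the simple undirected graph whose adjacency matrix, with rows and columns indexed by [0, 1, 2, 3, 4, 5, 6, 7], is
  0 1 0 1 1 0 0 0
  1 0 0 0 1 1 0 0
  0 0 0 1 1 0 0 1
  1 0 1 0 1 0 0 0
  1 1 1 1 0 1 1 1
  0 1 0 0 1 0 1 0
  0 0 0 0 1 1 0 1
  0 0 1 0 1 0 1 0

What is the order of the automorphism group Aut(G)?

Vertex 4 is the unique vertex of degree 7; the remaining 7 vertices each have degree 3 and induce a cycle, so G is the wheel on 8 vertices with hub 4. Every automorphism fixes the hub and acts on the rim 7-cycle, so Aut(G) ≅ Aut(C_7) = D_7 of order 14.

14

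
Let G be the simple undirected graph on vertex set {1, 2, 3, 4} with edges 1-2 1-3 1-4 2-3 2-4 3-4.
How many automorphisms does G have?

All 4 vertices are pairwise adjacent: G = K_4. Any permutation of the 4 vertices preserves K_4, so Aut(K_4) = S_4 of order 4! = 24.

24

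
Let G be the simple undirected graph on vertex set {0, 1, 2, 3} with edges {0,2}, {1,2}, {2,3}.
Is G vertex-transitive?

No

Vertex 2 is the only vertex of degree 3, so every automorphism fixes it; G is not vertex-transitive.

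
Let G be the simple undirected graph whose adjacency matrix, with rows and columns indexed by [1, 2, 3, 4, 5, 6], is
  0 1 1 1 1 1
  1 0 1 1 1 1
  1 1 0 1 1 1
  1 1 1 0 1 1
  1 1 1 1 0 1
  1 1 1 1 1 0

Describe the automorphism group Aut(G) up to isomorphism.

the symmetric group on 6 letters

Every vertex has degree 5, so G is the complete graph K_6. Every bijection on the vertex set is an automorphism of K_6; hence Aut(K_6) ≅ S_6, order 720.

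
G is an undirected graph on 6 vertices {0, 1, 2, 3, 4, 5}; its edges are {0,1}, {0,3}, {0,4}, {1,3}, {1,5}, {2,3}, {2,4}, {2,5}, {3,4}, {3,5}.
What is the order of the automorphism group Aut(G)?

10

Vertex 3 is the unique vertex of degree 5; the remaining 5 vertices each have degree 3 and induce a cycle, so G is the wheel on 6 vertices with hub 3. Every automorphism fixes the hub and acts on the rim 5-cycle, so Aut(G) ≅ Aut(C_5) = D_5 of order 10.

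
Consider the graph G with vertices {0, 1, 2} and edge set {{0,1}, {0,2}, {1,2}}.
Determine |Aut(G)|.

6

Every vertex has degree 2, so G is the complete graph K_3. Every bijection on the vertex set is an automorphism of K_3; hence Aut(K_3) ≅ S_3, order 6.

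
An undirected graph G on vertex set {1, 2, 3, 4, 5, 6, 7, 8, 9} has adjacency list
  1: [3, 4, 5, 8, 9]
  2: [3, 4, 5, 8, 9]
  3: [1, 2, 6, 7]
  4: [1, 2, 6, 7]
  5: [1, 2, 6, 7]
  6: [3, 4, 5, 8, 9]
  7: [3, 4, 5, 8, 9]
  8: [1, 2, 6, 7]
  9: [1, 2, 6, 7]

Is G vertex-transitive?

No

Automorphisms preserve degree, but G has vertices of degree 4 and vertices of degree 5; no automorphism maps one to the other, so G is not vertex-transitive.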